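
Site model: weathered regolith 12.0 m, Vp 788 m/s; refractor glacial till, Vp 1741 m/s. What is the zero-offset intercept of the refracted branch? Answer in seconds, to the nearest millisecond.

0.027 s

tᵢ = 2h·√(V₂²−V₁²)/(V₁V₂).
√(V₂²−V₁²) = √(1741²−788²) = 1552.5 m/s.
tᵢ = 2·12.0·1552.5/(788·1741) = 0.02716 s.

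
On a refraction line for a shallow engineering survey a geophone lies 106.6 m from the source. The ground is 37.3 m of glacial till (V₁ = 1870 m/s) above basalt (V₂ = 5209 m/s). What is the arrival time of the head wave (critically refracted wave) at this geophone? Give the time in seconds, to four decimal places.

0.0577 s

t = x/V₂ + 2h·√(V₂²−V₁²)/(V₁V₂).
√(V₂²−V₁²) = √(5209²−1870²) = 4861.8 m/s; delay term = 2·37.3·4861.8/(1870·5209) = 0.03723 s.
t = 106.6/5209 + 0.03723 = 0.05770 s.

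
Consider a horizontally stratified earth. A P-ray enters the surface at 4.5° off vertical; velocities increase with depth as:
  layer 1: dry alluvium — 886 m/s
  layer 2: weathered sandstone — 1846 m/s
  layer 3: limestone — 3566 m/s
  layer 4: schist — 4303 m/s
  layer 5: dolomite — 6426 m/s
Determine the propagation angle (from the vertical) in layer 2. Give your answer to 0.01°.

Ray parameter p = sin 4.5° / 886 = 8.8554e-05 s/m.
sin θ_2 = p·V_2 = 8.8554e-05 × 1846 = 0.1635.
θ_2 = 9.41° from the vertical.

9.41°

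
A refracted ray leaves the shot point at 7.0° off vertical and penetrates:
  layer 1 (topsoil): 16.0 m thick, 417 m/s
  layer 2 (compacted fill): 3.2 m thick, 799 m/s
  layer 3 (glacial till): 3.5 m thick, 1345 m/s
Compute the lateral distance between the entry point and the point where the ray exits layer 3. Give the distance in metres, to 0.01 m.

Ray parameter p = sin 7.0° / 417 m/s = 2.9225e-04 s/m.
Layer 1: θ = 7.00°; offset = 16.0·tan 7.00° = 1.9646 m.
Layer 2: sin θ = p·799 = 0.2335 → θ = 13.50°; offset = 3.2·tan 13.50° = 0.7685 m.
Layer 3: sin θ = p·1345 = 0.3931 → θ = 23.15°; offset = 3.5·tan 23.15° = 1.4962 m.
Total horizontal offset = 4.2292 m.

4.23 m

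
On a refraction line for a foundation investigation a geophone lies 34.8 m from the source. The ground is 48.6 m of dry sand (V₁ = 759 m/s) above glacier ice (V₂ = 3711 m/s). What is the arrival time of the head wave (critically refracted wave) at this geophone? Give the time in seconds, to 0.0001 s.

0.1347 s

t = x/V₂ + 2h·√(V₂²−V₁²)/(V₁V₂).
√(V₂²−V₁²) = √(3711²−759²) = 3632.6 m/s; delay term = 2·48.6·3632.6/(759·3711) = 0.12536 s.
t = 34.8/3711 + 0.12536 = 0.13473 s.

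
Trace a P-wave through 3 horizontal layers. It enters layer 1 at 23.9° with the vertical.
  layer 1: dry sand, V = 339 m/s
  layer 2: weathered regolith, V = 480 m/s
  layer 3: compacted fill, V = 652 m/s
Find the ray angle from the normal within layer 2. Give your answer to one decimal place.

35.0°

Snell's law across each interface conserves sin θ / V, so sin θ_2 = V_2·sin θ₁/V₁.
sin θ_2 = 480 × sin 23.9° / 339 = 0.5737.
θ_2 = arcsin 0.5737 = 35.01°.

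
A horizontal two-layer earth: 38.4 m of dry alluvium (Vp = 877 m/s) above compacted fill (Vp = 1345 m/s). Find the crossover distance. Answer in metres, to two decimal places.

167.34 m

θ_c = arcsin(877/1345) = 40.70°, so cos θ_c = 0.7582 and tᵢ = 2h cos θ_c/V₁ = 0.0664 s.
At crossover x/V₁ = x/V₂ + tᵢ ⇒ x = tᵢ/(1/V₁ − 1/V₂) = 0.06639/(1.1403e-03 − 7.4349e-04) = 167.34 m.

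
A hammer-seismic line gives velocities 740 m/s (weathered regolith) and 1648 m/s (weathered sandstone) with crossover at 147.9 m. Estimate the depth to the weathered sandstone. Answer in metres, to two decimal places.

x_cross = 2h·√((V₂+V₁)/(V₂−V₁)) → h = x_cross / (2·√((V₂+V₁)/(V₂−V₁))).
√((V₂+V₁)/(V₂−V₁)) = √((1648+740)/(1648−740)) = 1.6217.
h = 147.9 / (2·1.6217) = 45.60 m.

45.60 m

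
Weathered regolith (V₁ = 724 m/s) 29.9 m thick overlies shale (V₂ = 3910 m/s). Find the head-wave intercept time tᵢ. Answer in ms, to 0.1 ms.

θ_c = arcsin(V₁/V₂) = arcsin(724/3910) = 10.67°; cos θ_c = 0.9827.
tᵢ = 2h·cos θ_c / V₁ = 2·29.9·0.9827 / 724 = 0.08117 s.

81.2 ms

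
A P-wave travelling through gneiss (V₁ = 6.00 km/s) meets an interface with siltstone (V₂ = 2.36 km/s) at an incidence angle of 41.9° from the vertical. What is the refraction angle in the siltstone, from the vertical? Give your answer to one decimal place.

15.2°

Snell's law: sin θ₂ = (V₂/V₁)·sin θ₁ = (2.36/6.00)·sin 41.9° = 0.2627.
θ₂ = sin⁻¹(0.2627) = 15.23° (from vertical).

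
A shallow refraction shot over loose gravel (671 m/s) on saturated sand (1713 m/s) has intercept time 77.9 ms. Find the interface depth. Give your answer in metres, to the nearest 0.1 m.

h = tᵢ·V₁·V₂ / (2·√(V₂²−V₁²)).
√(V₂²−V₁²) = √(1713² − 671²) = 1576.1 m/s.
h = 0.0779 s × 671 × 1713 / (2 × 1576.1) = 28.41 m.

28.4 m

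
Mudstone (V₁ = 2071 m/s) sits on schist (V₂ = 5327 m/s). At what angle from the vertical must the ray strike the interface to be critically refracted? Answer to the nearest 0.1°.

Critical incidence: sin θ_c = V₁/V₂ = 2071/5327 = 0.3888.
θ_c = arcsin 0.3888 = 22.88°.

22.9°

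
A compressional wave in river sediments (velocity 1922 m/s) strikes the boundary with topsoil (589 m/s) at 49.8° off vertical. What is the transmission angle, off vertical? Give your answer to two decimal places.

13.54°

Snell's law: sin θ₂ = (V₂/V₁)·sin θ₁ = (589/1922)·sin 49.8° = 0.2341.
θ₂ = arcsin 0.2341 = 13.54° from the normal.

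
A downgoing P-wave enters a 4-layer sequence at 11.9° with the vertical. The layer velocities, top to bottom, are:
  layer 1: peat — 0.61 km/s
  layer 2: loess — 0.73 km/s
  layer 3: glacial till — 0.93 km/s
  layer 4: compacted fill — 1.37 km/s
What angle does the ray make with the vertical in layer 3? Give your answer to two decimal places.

Ray parameter p = sin 11.9° / 0.61 = 3.3804e-01 s/km.
sin θ_3 = p·V_3 = 3.3804e-01 × 0.93 = 0.3144.
θ_3 = 18.32° from the vertical.

18.32°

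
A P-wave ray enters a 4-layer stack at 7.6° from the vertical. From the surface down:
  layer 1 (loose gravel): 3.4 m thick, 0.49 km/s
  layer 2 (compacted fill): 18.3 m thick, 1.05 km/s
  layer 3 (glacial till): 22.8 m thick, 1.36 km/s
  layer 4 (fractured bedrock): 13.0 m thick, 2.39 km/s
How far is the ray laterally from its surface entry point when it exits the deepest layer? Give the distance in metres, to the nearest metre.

26 m

Ray parameter p = sin 7.6° / 0.49 km/s = 2.6991e-01 s/km.
Layer 1: θ = 7.60°; offset = 3.4·tan 7.60° = 0.454 m.
Layer 2: sin θ = p·1.05 = 0.2834 → θ = 16.46°; offset = 18.3·tan 16.46° = 5.408 m.
Layer 3: sin θ = p·1.36 = 0.3671 → θ = 21.54°; offset = 22.8·tan 21.54° = 8.998 m.
Layer 4: sin θ = p·2.39 = 0.6451 → θ = 40.17°; offset = 13.0·tan 40.17° = 10.975 m.
Summing the layer offsets gives 25.834 m.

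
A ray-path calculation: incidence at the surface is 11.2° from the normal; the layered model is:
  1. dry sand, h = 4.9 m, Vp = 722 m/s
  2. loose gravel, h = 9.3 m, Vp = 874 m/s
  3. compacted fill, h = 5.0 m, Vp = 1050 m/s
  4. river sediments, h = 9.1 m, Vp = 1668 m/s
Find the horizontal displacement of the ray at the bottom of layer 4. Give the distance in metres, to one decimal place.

9.3 m

Apply Snell's law at each interface; in layer i the horizontal offset is hᵢ·tan θᵢ.
Layer 1: θ = 11.20°; offset = 4.9·tan 11.20° = 0.970 m.
Layer 2: sin θ = 874·sin 11.2°/722 = 0.2351, θ = 13.60°; offset = 9.3·tan 13.60° = 2.250 m.
Layer 3: sin θ = 1050·sin 11.2°/722 = 0.2825, θ = 16.41°; offset = 5.0·tan 16.41° = 1.472 m.
Layer 4: sin θ = 1668·sin 11.2°/722 = 0.4487, θ = 26.66°; offset = 9.1·tan 26.66° = 4.569 m.
Σ offsets = 9.262 m.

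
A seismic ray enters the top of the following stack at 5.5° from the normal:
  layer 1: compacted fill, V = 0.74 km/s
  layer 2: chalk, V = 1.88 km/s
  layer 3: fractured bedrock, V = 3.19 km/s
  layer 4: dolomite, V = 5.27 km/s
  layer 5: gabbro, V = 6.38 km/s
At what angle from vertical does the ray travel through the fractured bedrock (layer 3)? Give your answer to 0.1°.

24.4°

Ray parameter p = sin 5.5° / 0.74 = 1.2952e-01 s/km.
sin θ_3 = p·V_3 = 1.2952e-01 × 3.19 = 0.4132.
θ_3 = arcsin 0.4132 = 24.40°.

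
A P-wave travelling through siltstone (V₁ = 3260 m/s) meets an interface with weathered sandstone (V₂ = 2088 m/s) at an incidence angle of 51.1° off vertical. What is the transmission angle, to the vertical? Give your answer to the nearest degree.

sin θ₁/V₁ = sin θ₂/V₂ ⇒ sin θ₂ = 2088·sin 51.1°/3260 = 2088·0.7782/3260 = 0.4985.
θ₂ = arcsin 0.4985 = 29.90° from the normal.

30°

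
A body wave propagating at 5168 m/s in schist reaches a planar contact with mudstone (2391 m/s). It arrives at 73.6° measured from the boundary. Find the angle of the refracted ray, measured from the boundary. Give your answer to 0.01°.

Angle from the normal: 90° − 73.6° = 16.4°.
sin θ₁/V₁ = sin θ₂/V₂ ⇒ sin θ₂ = 2391·sin 16.4°/5168 = 2391·0.2823/5168 = 0.1306.
θ₂ = arcsin 0.1306 = 7.51° from the normal.
From the interface: 90° − 7.51° = 82.49°.

82.49°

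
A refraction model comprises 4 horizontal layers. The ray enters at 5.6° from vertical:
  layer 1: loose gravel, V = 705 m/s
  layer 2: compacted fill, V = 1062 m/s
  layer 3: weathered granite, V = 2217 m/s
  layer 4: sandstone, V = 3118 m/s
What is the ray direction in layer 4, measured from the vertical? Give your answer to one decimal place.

Snell's law across each interface conserves sin θ / V, so sin θ_4 = V_4·sin θ₁/V₁.
sin θ_4 = 3118 × sin 5.6° / 705 = 0.4316.
θ_4 = 25.57° from the vertical.

25.6°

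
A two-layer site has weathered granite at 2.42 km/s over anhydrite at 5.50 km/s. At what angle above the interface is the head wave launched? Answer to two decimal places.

Critical incidence: sin θ_c = V₁/V₂ = 2.42/5.50 = 0.4400.
θ_c = arcsin 0.4400 = 26.10°.
Measured from the interface: 90° − 26.10° = 63.90°.

63.90°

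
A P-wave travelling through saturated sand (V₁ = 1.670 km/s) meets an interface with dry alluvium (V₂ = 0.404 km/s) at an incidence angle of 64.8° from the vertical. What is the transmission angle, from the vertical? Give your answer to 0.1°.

sin θ₁/V₁ = sin θ₂/V₂ ⇒ sin θ₂ = 0.404·sin 64.8°/1.670 = 0.404·0.9048/1.670 = 0.2189.
θ₂ = sin⁻¹(0.2189) = 12.64° (from vertical).

12.6°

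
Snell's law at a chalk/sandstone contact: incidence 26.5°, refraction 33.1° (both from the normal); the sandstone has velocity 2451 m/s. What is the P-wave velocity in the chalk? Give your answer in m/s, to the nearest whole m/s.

sin 26.5° = 0.4462; sin 33.1° = 0.5461.
V₁ = V₂·(sin θ₁/sin θ₂) = 2451·(0.4462/0.5461) = 2002.61 m/s.

2003 m/s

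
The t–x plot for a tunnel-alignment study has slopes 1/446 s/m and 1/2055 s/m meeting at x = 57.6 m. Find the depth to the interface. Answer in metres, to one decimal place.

23.1 m

x_cross = 2h·√((V₂+V₁)/(V₂−V₁)) → h = x_cross / (2·√((V₂+V₁)/(V₂−V₁))).
√((V₂+V₁)/(V₂−V₁)) = √((2055+446)/(2055−446)) = 1.2467.
h = 57.6 / (2·1.2467) = 23.10 m.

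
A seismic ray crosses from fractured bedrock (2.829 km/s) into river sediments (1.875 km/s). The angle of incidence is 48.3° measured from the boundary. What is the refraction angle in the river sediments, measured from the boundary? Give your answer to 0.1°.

63.8°

Angle from the normal: 90° − 48.3° = 41.7°.
sin θ₁/V₁ = sin θ₂/V₂ ⇒ sin θ₂ = 1.875·sin 41.7°/2.829 = 1.875·0.6652/2.829 = 0.4409.
θ₂ = arcsin 0.4409 = 26.16° from the normal.
From the interface: 90° − 26.16° = 63.84°.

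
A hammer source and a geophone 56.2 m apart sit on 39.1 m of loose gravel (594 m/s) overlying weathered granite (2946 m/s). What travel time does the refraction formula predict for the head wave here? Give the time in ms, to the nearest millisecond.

148 ms

t = x/V₂ + 2h·√(V₂²−V₁²)/(V₁V₂).
√(V₂²−V₁²) = √(2946²−594²) = 2885.5 m/s; delay term = 2·39.1·2885.5/(594·2946) = 0.12895 s.
t = 56.2/2946 + 0.12895 = 0.14802 s.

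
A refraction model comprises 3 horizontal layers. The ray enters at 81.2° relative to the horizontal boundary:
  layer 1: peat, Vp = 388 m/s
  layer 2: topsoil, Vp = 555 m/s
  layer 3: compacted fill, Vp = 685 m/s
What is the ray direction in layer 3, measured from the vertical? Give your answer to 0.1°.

From the normal: θ₁ = 90° − 81.2° = 8.8°.
Ray parameter p = sin 8.8° / 388 = 3.9429e-04 s/m.
sin θ_3 = p·V_3 = 3.9429e-04 × 685 = 0.2701.
θ_3 = arcsin 0.2701 = 15.67°.

15.7°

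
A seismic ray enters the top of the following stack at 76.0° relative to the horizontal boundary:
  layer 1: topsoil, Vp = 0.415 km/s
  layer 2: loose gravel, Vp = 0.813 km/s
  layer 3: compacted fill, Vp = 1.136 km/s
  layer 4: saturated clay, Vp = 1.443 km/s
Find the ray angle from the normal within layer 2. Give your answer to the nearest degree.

28°

From the normal: θ₁ = 90° − 76.0° = 14.0°.
Ray parameter p = sin 14.0° / 0.415 = 5.8294e-01 s/km.
sin θ_2 = p·V_2 = 5.8294e-01 × 0.813 = 0.4739.
θ_2 = arcsin 0.4739 = 28.29°.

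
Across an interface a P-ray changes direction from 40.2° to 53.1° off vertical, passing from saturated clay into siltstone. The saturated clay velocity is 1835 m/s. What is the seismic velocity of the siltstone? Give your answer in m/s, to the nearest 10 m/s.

Snell's law: sin 40.2°/V₁ = sin 53.1°/V₂.
V₂ = V₁·sin 53.1°/sin 40.2° = 1835 × 1.2389 = 2273.46 m/s.

2270 m/s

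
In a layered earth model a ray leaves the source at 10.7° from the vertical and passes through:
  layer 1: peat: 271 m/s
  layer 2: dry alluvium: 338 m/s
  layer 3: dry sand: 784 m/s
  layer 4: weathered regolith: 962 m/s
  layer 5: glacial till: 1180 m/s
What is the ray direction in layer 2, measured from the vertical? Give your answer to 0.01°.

Snell's law across each interface conserves sin θ / V, so sin θ_2 = V_2·sin θ₁/V₁.
sin θ_2 = 338 × sin 10.7° / 271 = 0.2316.
θ_2 = 13.39° from the vertical.

13.39°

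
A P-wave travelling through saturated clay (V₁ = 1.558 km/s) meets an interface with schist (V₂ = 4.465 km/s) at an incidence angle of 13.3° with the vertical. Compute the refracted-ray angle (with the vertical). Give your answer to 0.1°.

41.2°

sin θ₁/V₁ = sin θ₂/V₂ ⇒ sin θ₂ = 4.465·sin 13.3°/1.558 = 4.465·0.2300/1.558 = 0.6593.
θ₂ = sin⁻¹(0.6593) = 41.25° (from vertical).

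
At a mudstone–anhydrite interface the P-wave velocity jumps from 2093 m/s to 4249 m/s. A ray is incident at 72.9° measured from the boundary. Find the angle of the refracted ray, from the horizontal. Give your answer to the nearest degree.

53°

Convert to the normal: θ₁ = 90° − 72.9° = 17.1°.
Snell's law: sin θ₂ = (V₂/V₁)·sin θ₁ = (4249/2093)·sin 17.1° = 0.5969.
θ₂ = sin⁻¹(0.5969) = 36.65° (from vertical).
From the interface: 90° − 36.65° = 53.35°.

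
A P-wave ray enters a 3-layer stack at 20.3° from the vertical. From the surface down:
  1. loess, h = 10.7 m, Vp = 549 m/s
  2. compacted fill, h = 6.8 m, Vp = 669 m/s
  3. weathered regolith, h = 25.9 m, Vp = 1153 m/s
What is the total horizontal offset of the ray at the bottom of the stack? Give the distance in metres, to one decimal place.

34.7 m

Apply Snell's law at each interface; in layer i the horizontal offset is hᵢ·tan θᵢ.
Layer 1: θ = 20.30°; offset = 10.7·tan 20.30° = 3.958 m.
Layer 2: sin θ = 669·sin 20.3°/549 = 0.4228, θ = 25.01°; offset = 6.8·tan 25.01° = 3.172 m.
Layer 3: sin θ = 1153·sin 20.3°/549 = 0.7286, θ = 46.77°; offset = 25.9·tan 46.77° = 27.553 m.
Summing the layer offsets gives 34.684 m.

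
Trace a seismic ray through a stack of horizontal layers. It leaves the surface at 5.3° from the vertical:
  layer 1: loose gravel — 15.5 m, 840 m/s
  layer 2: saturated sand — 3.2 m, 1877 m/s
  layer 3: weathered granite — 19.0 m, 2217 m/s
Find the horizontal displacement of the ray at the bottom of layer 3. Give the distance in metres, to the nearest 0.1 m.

6.9 m

Apply Snell's law at each interface; in layer i the horizontal offset is hᵢ·tan θᵢ.
Layer 1: θ = 5.30°; offset = 15.5·tan 5.30° = 1.438 m.
Layer 2: sin θ = 1877·sin 5.3°/840 = 0.2064, θ = 11.91°; offset = 3.2·tan 11.91° = 0.675 m.
Layer 3: sin θ = 2217·sin 5.3°/840 = 0.2438, θ = 14.11°; offset = 19.0·tan 14.11° = 4.776 m.
Σ offsets = 6.889 m.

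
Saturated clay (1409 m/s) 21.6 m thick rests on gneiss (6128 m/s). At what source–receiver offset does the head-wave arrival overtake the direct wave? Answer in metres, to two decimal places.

θ_c = arcsin(1409/6128) = 13.29°, so cos θ_c = 0.9732 and tᵢ = 2h cos θ_c/V₁ = 0.0298 s.
At crossover x/V₁ = x/V₂ + tᵢ ⇒ x = tᵢ/(1/V₁ − 1/V₂) = 0.02984/(7.0972e-04 − 1.6319e-04) = 54.60 m.

54.60 m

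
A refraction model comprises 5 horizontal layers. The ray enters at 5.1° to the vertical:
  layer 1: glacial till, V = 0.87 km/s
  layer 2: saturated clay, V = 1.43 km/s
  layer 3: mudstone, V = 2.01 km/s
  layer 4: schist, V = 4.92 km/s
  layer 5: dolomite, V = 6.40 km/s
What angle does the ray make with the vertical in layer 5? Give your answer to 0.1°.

Snell's law across each interface conserves sin θ / V, so sin θ_5 = V_5·sin θ₁/V₁.
sin θ_5 = 6.40 × sin 5.1° / 0.87 = 0.6539.
θ_5 = 40.84° from the vertical.

40.8°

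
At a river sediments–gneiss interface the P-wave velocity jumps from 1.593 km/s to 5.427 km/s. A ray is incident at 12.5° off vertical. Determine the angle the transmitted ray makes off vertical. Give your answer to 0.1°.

47.5°

Snell's law: sin θ₂ = (V₂/V₁)·sin θ₁ = (5.427/1.593)·sin 12.5° = 0.7374.
θ₂ = sin⁻¹(0.7374) = 47.51° (from vertical).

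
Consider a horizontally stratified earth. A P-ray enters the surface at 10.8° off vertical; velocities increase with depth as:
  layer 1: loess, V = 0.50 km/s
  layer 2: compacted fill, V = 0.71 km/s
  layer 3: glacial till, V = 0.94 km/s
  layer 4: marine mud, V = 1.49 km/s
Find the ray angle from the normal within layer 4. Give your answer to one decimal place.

33.9°

Snell's law across each interface conserves sin θ / V, so sin θ_4 = V_4·sin θ₁/V₁.
sin θ_4 = 1.49 × sin 10.8° / 0.50 = 0.5584.
θ_4 = arcsin 0.5584 = 33.94°.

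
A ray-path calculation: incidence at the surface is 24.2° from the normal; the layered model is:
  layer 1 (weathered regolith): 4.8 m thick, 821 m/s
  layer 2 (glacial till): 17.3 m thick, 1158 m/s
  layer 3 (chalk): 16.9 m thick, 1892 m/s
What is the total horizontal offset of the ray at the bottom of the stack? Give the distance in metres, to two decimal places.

63.09 m

Apply Snell's law at each interface; in layer i the horizontal offset is hᵢ·tan θᵢ.
Layer 1: θ = 24.20°; offset = 4.8·tan 24.20° = 2.1572 m.
Layer 2: sin θ = 1158·sin 24.2°/821 = 0.5782, θ = 35.32°; offset = 17.3·tan 35.32° = 12.2595 m.
Layer 3: sin θ = 1892·sin 24.2°/821 = 0.9447, θ = 70.85°; offset = 16.9·tan 70.85° = 48.6704 m.
Total horizontal offset = 63.0872 m.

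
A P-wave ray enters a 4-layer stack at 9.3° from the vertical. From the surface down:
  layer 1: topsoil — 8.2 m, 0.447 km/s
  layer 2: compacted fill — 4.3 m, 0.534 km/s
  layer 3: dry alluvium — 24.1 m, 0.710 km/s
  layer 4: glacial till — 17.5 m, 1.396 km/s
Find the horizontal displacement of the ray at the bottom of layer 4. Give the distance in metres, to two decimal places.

18.82 m

p = sin θ₁/V₁ = sin 9.3°/0.447 = 3.6153e-01 s/km is conserved through the stack.
Layer 1: θ = 9.30°; offset = 8.2·tan 9.30° = 1.3428 m.
Layer 2: sin θ = p·0.534 = 0.1931 → θ = 11.13°; offset = 4.3·tan 11.13° = 0.8461 m.
Layer 3: sin θ = p·0.710 = 0.2567 → θ = 14.87°; offset = 24.1·tan 14.87° = 6.4006 m.
Layer 4: sin θ = p·1.396 = 0.5047 → θ = 30.31°; offset = 17.5·tan 30.31° = 10.2307 m.
Σ offsets = 18.8202 m.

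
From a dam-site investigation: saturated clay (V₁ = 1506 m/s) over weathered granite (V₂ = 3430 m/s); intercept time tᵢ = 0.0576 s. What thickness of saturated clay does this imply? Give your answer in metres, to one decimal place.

48.3 m

θ_c = arcsin(1506/3430) = 26.04°; cos θ_c = 0.8985.
tᵢ = 2h cos θ_c/V₁ ⇒ h = tᵢ·V₁/(2 cos θ_c) = 0.0576·1506/(2·0.8985) = 48.27 m.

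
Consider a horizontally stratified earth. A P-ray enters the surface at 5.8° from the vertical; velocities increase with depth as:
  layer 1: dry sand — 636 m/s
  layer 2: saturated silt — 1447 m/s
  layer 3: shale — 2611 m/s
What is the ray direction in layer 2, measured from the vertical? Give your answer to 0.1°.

13.3°

Ray parameter p = sin 5.8° / 636 = 1.5889e-04 s/m.
sin θ_2 = p·V_2 = 1.5889e-04 × 1447 = 0.2299.
θ_2 = arcsin 0.2299 = 13.29°.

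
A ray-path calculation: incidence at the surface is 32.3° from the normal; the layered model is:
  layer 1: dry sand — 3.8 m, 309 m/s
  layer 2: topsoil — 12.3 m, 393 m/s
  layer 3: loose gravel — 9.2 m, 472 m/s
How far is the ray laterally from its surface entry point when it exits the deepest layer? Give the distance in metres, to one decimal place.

p = sin θ₁/V₁ = sin 32.3°/309 = 1.7293e-03 s/m is conserved through the stack.
Layer 1: θ = 32.30°; offset = 3.8·tan 32.30° = 2.402 m.
Layer 2: sin θ = p·393 = 0.6796 → θ = 42.81°; offset = 12.3·tan 42.81° = 11.395 m.
Layer 3: sin θ = p·472 = 0.8162 → θ = 54.71°; offset = 9.2·tan 54.71° = 12.998 m.
Total horizontal offset = 26.795 m.

26.8 m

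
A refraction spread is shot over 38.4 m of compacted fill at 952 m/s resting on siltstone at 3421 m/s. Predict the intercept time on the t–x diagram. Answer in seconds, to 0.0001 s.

θ_c = arcsin(V₁/V₂) = arcsin(952/3421) = 16.16°; cos θ_c = 0.9605.
tᵢ = 2h·cos θ_c / V₁ = 2·38.4·0.9605 / 952 = 0.07749 s.

0.0775 s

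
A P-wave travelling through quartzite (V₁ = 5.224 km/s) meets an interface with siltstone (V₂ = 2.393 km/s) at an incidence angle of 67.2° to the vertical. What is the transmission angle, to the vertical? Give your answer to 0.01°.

24.98°

Snell's law: sin θ₂ = (V₂/V₁)·sin θ₁ = (2.393/5.224)·sin 67.2° = 0.4223.
θ₂ = sin⁻¹(0.4223) = 24.98° (from vertical).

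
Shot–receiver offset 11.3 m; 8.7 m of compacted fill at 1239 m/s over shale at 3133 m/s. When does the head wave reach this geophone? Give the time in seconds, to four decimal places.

0.0165 s

θ_c = arcsin(V₁/V₂) = arcsin(1239/3133) = 23.30°, cos θ_c = 0.9185.
Intercept time tᵢ = 2h cos θ_c / V₁ = 2·8.7·0.9185/1239 = 0.01290 s.
t = x/V₂ + tᵢ = 11.3/3133 + 0.01290 = 0.01651 s.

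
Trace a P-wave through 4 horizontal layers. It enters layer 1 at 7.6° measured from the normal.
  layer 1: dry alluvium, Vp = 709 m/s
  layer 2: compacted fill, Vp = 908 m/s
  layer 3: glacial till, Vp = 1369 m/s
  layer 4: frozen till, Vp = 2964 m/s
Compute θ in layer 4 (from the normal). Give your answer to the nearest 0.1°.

33.6°

Ray parameter p = sin 7.6° / 709 = 1.8654e-04 s/m.
sin θ_4 = p·V_4 = 1.8654e-04 × 2964 = 0.5529.
θ_4 = 33.57° from the vertical.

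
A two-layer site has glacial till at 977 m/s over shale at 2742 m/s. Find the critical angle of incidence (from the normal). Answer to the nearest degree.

Critical incidence: sin θ_c = V₁/V₂ = 977/2742 = 0.3563.
θ_c = arcsin 0.3563 = 20.87°.

21°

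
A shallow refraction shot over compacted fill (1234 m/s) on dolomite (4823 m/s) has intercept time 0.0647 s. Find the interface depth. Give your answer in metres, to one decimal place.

41.3 m

θ_c = arcsin(1234/4823) = 14.82°; cos θ_c = 0.9667.
tᵢ = 2h cos θ_c/V₁ ⇒ h = tᵢ·V₁/(2 cos θ_c) = 0.0647·1234/(2·0.9667) = 41.29 m.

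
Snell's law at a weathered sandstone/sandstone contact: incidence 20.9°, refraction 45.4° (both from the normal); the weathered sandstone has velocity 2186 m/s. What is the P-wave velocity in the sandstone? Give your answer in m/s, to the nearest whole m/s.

Snell's law: sin 20.9°/V₁ = sin 45.4°/V₂.
V₂ = V₁·sin 45.4°/sin 20.9° = 2186 × 1.9959 = 4363.12 m/s.

4363 m/s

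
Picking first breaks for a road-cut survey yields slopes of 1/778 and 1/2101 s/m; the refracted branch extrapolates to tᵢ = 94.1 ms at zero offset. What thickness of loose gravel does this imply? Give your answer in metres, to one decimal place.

θ_c = arcsin(778/2101) = 21.73°; cos θ_c = 0.9289.
tᵢ = 2h cos θ_c/V₁ ⇒ h = tᵢ·V₁/(2 cos θ_c) = 0.0941·778/(2·0.9289) = 39.41 m.

39.4 m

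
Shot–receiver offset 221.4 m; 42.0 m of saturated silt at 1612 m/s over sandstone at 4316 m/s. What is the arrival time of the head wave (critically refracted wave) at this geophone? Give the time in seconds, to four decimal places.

0.0996 s

θ_c = arcsin(V₁/V₂) = arcsin(1612/4316) = 21.93°, cos θ_c = 0.9276.
Intercept time tᵢ = 2h cos θ_c / V₁ = 2·42.0·0.9276/1612 = 0.04834 s.
t = x/V₂ + tᵢ = 221.4/4316 + 0.04834 = 0.09964 s.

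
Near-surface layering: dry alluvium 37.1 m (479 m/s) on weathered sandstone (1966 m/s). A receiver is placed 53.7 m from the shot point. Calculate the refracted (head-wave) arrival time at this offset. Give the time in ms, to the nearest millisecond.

178 ms

t = x/V₂ + 2h·√(V₂²−V₁²)/(V₁V₂).
√(V₂²−V₁²) = √(1966²−479²) = 1906.8 m/s; delay term = 2·37.1·1906.8/(479·1966) = 0.15024 s.
t = 53.7/1966 + 0.15024 = 0.17755 s.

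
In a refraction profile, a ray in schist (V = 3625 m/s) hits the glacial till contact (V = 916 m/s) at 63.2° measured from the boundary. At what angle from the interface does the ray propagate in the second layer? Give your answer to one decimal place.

83.5°

Convert to the normal: θ₁ = 90° − 63.2° = 26.8°.
sin θ₁/V₁ = sin θ₂/V₂ ⇒ sin θ₂ = 916·sin 26.8°/3625 = 916·0.4509/3625 = 0.1139.
θ₂ = arcsin 0.1139 = 6.54° from the normal.
From the interface: 90° − 6.54° = 83.46°.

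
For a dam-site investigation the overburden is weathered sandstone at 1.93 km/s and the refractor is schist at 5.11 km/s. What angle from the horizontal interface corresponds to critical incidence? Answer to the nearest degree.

Critical incidence: sin θ_c = V₁/V₂ = 1.93/5.11 = 0.3777.
θ_c = arcsin 0.3777 = 22.19°.
Measured from the interface: 90° − 22.19° = 67.81°.

68°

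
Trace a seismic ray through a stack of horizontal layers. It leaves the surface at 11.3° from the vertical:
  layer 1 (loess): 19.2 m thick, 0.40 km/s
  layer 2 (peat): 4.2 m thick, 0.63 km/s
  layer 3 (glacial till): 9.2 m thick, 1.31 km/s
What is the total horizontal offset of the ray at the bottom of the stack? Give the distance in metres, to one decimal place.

p = sin θ₁/V₁ = sin 11.3°/0.40 = 4.8987e-01 s/km is conserved through the stack.
Layer 1: θ = 11.30°; offset = 19.2·tan 11.30° = 3.837 m.
Layer 2: sin θ = p·0.63 = 0.3086 → θ = 17.98°; offset = 4.2·tan 17.98° = 1.363 m.
Layer 3: sin θ = p·1.31 = 0.6417 → θ = 39.92°; offset = 9.2·tan 39.92° = 7.698 m.
Σ offsets = 12.897 m.

12.9 m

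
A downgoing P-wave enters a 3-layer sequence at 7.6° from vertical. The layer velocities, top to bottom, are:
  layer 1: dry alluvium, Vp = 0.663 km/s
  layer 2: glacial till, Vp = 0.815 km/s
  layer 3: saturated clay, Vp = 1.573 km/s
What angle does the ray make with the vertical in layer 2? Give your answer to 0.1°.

9.4°

Snell's law across each interface conserves sin θ / V, so sin θ_2 = V_2·sin θ₁/V₁.
sin θ_2 = 0.815 × sin 7.6° / 0.663 = 0.1626.
θ_2 = 9.36° from the vertical.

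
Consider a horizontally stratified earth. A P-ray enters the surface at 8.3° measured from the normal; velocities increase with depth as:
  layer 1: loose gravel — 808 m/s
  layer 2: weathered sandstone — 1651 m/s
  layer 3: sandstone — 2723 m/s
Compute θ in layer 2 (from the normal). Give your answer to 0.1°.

Ray parameter p = sin 8.3° / 808 = 1.7866e-04 s/m.
sin θ_2 = p·V_2 = 1.7866e-04 × 1651 = 0.2950.
θ_2 = 17.16° from the vertical.

17.2°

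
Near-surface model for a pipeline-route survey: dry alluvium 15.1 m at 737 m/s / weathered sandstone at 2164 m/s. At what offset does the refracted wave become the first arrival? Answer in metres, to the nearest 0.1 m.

x_cross = 2h·√((V₂+V₁)/(V₂−V₁)).
(V₂+V₁)/(V₂−V₁) = (2164+737)/(2164−737) = 2.0329; √ = 1.4258.
x_cross = 2·15.1·1.4258 = 43.06 m.

43.1 m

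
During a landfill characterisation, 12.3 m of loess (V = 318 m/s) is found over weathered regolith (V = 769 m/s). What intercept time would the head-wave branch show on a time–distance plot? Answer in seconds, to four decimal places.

0.0704 s

tᵢ = 2h·√(V₂²−V₁²)/(V₁V₂).
√(V₂²−V₁²) = √(769²−318²) = 700.2 m/s.
tᵢ = 2·12.3·700.2/(318·769) = 0.07043 s.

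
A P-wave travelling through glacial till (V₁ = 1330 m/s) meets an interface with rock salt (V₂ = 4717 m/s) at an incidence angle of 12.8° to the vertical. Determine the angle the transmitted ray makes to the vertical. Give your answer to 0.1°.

51.8°

sin θ₁/V₁ = sin θ₂/V₂ ⇒ sin θ₂ = 4717·sin 12.8°/1330 = 4717·0.2215/1330 = 0.7857.
θ₂ = sin⁻¹(0.7857) = 51.79° (from vertical).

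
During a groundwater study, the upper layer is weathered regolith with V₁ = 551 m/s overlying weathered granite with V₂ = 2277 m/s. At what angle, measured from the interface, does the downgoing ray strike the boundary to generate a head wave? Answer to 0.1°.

At critical incidence the refracted ray runs along the interface (θ₂ = 90°), so sin θ_c = V₁/V₂.
θ_c = arcsin(551/2277) = arcsin 0.2420 = 14.00°.
Measured from the interface: 90° − 14.00° = 76.00°.

76.0°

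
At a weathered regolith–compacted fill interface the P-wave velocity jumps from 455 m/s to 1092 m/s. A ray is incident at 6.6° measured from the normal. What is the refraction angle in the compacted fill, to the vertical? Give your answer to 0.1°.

16.0°

sin θ₁/V₁ = sin θ₂/V₂ ⇒ sin θ₂ = 1092·sin 6.6°/455 = 1092·0.1149/455 = 0.2758.
θ₂ = arcsin 0.2758 = 16.01° from the normal.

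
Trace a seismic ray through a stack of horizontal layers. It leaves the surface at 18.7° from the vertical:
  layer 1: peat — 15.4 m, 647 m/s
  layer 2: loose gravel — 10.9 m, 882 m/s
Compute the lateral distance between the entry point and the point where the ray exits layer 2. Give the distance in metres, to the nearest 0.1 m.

Ray parameter p = sin 18.7° / 647 m/s = 4.9554e-04 s/m.
Layer 1: θ = 18.70°; offset = 15.4·tan 18.70° = 5.213 m.
Layer 2: sin θ = p·882 = 0.4371 → θ = 25.92°; offset = 10.9·tan 25.92° = 5.297 m.
Σ offsets = 10.509 m.

10.5 m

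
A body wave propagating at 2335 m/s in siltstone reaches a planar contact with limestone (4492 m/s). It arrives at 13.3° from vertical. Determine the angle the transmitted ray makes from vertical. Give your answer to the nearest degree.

26°

Snell's law: sin θ₂ = (V₂/V₁)·sin θ₁ = (4492/2335)·sin 13.3° = 0.4426.
θ₂ = sin⁻¹(0.4426) = 26.27° (from vertical).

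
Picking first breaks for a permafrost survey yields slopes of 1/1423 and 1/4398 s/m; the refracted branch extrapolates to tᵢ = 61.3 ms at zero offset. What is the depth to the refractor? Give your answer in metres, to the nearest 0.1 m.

46.1 m

θ_c = arcsin(1423/4398) = 18.88°; cos θ_c = 0.9462.
tᵢ = 2h cos θ_c/V₁ ⇒ h = tᵢ·V₁/(2 cos θ_c) = 0.0613·1423/(2·0.9462) = 46.09 m.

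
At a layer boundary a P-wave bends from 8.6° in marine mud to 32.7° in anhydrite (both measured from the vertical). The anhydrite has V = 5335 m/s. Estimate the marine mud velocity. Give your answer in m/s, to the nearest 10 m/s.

Snell's law: sin 8.6°/V₁ = sin 32.7°/V₂.
V₁ = V₂·sin 8.6°/sin 32.7° = 5335 × 0.2768 = 1476.70 m/s.

1480 m/s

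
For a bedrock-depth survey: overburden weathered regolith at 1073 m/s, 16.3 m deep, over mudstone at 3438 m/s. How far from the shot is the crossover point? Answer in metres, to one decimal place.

x_cross = 2h·√((V₂+V₁)/(V₂−V₁)).
(V₂+V₁)/(V₂−V₁) = (3438+1073)/(3438−1073) = 1.9074; √ = 1.3811.
x_cross = 2·16.3·1.3811 = 45.02 m.

45.0 m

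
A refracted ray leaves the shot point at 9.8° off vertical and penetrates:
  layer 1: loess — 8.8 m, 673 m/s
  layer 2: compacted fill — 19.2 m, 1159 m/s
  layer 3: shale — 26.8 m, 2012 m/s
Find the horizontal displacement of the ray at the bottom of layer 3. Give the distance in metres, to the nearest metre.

23 m

p = sin θ₁/V₁ = sin 9.8°/673 = 2.5291e-04 s/m is conserved through the stack.
Layer 1: θ = 9.80°; offset = 8.8·tan 9.80° = 1.520 m.
Layer 2: sin θ = p·1159 = 0.2931 → θ = 17.05°; offset = 19.2·tan 17.05° = 5.887 m.
Layer 3: sin θ = p·2012 = 0.5089 → θ = 30.59°; offset = 26.8·tan 30.59° = 15.842 m.
Total horizontal offset = 23.248 m.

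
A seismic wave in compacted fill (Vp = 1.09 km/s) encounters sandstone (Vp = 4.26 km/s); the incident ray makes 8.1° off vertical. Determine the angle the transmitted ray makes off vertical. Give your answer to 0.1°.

33.4°

sin θ₁/V₁ = sin θ₂/V₂ ⇒ sin θ₂ = 4.26·sin 8.1°/1.09 = 4.26·0.1409/1.09 = 0.5507.
θ₂ = arcsin 0.5507 = 33.41° from the normal.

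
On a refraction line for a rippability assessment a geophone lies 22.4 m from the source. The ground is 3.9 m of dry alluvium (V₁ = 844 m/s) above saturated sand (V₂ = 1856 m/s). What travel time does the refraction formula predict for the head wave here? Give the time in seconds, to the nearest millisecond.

0.020 s

t = x/V₂ + 2h·√(V₂²−V₁²)/(V₁V₂).
√(V₂²−V₁²) = √(1856²−844²) = 1653.0 m/s; delay term = 2·3.9·1653.0/(844·1856) = 0.00823 s.
t = 22.4/1856 + 0.00823 = 0.02030 s.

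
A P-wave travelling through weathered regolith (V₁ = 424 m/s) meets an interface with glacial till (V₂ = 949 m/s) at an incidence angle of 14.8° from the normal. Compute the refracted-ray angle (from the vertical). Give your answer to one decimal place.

34.9°

sin θ₁/V₁ = sin θ₂/V₂ ⇒ sin θ₂ = 949·sin 14.8°/424 = 949·0.2554/424 = 0.5717.
θ₂ = arcsin 0.5717 = 34.87° from the normal.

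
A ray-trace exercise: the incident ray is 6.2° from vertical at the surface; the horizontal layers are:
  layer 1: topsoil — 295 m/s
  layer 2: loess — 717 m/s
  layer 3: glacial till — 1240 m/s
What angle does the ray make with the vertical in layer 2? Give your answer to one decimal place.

Snell's law across each interface conserves sin θ / V, so sin θ_2 = V_2·sin θ₁/V₁.
sin θ_2 = 717 × sin 6.2° / 295 = 0.2625.
θ_2 = arcsin 0.2625 = 15.22°.

15.2°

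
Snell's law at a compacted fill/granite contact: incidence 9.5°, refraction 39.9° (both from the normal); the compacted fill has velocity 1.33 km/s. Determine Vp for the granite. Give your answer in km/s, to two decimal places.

sin 9.5° = 0.1650; sin 39.9° = 0.6414.
V₂ = V₁·(sin θ₂/sin θ₁) = 1.33·(0.6414/0.1650) = 5.17 km/s.

5.17 km/s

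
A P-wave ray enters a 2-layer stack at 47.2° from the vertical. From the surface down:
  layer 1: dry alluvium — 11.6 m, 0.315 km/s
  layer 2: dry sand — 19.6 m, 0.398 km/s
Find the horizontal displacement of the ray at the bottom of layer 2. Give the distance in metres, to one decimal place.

61.0 m

Apply Snell's law at each interface; in layer i the horizontal offset is hᵢ·tan θᵢ.
Layer 1: θ = 47.20°; offset = 11.6·tan 47.20° = 12.527 m.
Layer 2: sin θ = 0.398·sin 47.2°/0.315 = 0.9271, θ = 67.98°; offset = 19.6·tan 67.98° = 48.466 m.
Summing the layer offsets gives 60.993 m.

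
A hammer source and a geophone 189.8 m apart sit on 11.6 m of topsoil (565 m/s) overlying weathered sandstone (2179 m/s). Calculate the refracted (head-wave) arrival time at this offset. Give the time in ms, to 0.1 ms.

126.8 ms

θ_c = arcsin(V₁/V₂) = arcsin(565/2179) = 15.03°, cos θ_c = 0.9658.
Intercept time tᵢ = 2h cos θ_c / V₁ = 2·11.6·0.9658/565 = 0.03966 s.
t = x/V₂ + tᵢ = 189.8/2179 + 0.03966 = 0.12676 s.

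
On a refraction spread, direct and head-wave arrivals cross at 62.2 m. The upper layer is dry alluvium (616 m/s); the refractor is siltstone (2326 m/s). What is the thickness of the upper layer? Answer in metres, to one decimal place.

x_cross = 2h·√((V₂+V₁)/(V₂−V₁)) → h = x_cross / (2·√((V₂+V₁)/(V₂−V₁))).
√((V₂+V₁)/(V₂−V₁)) = √((2326+616)/(2326−616)) = 1.3117.
h = 62.2 / (2·1.3117) = 23.71 m.

23.7 m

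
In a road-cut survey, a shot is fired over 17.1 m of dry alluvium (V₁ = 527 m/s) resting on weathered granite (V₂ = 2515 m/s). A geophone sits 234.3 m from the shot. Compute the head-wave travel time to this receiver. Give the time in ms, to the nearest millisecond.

t = x/V₂ + 2h·√(V₂²−V₁²)/(V₁V₂).
√(V₂²−V₁²) = √(2515²−527²) = 2459.2 m/s; delay term = 2·17.1·2459.2/(527·2515) = 0.06345 s.
t = 234.3/2515 + 0.06345 = 0.15662 s.

157 ms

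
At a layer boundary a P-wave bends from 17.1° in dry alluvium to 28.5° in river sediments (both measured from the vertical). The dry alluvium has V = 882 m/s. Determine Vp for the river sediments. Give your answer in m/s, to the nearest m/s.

1431 m/s

Snell's law: sin 17.1°/V₁ = sin 28.5°/V₂.
V₂ = V₁·sin 28.5°/sin 17.1° = 882 × 1.6228 = 1431.28 m/s.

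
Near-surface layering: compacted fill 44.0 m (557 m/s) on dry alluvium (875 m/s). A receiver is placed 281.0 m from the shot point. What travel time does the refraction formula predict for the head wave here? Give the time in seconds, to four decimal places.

θ_c = arcsin(V₁/V₂) = arcsin(557/875) = 39.54°, cos θ_c = 0.7712.
Intercept time tᵢ = 2h cos θ_c / V₁ = 2·44.0·0.7712/557 = 0.12184 s.
t = x/V₂ + tᵢ = 281.0/875 + 0.12184 = 0.44299 s.

0.4430 s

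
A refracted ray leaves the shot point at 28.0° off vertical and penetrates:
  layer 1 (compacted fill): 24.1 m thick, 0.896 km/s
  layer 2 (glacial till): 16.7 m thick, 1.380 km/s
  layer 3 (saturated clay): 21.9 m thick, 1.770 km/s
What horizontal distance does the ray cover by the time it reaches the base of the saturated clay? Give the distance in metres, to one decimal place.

84.6 m

Ray parameter p = sin 28.0° / 0.896 km/s = 5.2396e-01 s/km.
Layer 1: θ = 28.00°; offset = 24.1·tan 28.00° = 12.814 m.
Layer 2: sin θ = p·1.380 = 0.7231 → θ = 46.31°; offset = 16.7·tan 46.31° = 17.481 m.
Layer 3: sin θ = p·1.770 = 0.9274 → θ = 68.04°; offset = 21.9·tan 68.04° = 54.301 m.
Summing the layer offsets gives 84.596 m.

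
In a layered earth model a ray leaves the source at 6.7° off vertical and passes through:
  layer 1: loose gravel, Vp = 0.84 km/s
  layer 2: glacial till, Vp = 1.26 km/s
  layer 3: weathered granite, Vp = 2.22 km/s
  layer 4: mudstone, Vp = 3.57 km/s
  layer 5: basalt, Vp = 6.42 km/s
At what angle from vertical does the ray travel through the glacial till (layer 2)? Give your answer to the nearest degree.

Ray parameter p = sin 6.7° / 0.84 = 1.3889e-01 s/km.
sin θ_2 = p·V_2 = 1.3889e-01 × 1.26 = 0.1750.
θ_2 = 10.08° from the vertical.

10°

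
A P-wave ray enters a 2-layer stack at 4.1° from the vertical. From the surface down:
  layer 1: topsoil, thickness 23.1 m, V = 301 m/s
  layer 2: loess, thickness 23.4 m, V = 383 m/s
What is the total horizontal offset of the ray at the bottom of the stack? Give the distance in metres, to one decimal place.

Apply Snell's law at each interface; in layer i the horizontal offset is hᵢ·tan θᵢ.
Layer 1: θ = 4.10°; offset = 23.1·tan 4.10° = 1.656 m.
Layer 2: sin θ = 383·sin 4.1°/301 = 0.0910, θ = 5.22°; offset = 23.4·tan 5.22° = 2.138 m.
Total horizontal offset = 3.794 m.

3.8 m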